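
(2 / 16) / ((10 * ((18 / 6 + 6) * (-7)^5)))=-1 / 12101040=-0.00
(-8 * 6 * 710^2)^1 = -24196800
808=808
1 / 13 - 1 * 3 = -38 / 13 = -2.92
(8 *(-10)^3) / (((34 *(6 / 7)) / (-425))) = 350000 / 3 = 116666.67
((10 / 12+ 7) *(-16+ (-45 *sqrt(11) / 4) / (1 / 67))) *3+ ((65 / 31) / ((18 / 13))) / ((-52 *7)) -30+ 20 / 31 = -141705 *sqrt(11) / 8 -6333329 / 15624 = -59153.15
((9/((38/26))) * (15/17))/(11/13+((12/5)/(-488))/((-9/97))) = 6.04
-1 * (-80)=80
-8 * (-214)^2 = -366368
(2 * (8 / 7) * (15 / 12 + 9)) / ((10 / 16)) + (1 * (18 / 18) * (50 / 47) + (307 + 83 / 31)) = 17757834 / 50995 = 348.23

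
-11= -11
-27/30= -0.90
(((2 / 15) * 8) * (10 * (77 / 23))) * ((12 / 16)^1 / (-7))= -88 / 23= -3.83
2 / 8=1 / 4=0.25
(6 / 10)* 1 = 3 / 5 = 0.60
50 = 50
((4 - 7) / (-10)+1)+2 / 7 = 111 / 70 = 1.59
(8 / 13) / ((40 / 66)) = 66 / 65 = 1.02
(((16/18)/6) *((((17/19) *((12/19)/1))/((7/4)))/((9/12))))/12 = 1088/204687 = 0.01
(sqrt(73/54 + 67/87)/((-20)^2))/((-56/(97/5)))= -97* sqrt(578202)/58464000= -0.00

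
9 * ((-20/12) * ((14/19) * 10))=-2100/19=-110.53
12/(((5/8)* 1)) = 96/5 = 19.20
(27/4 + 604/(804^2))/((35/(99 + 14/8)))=31404581/1616040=19.43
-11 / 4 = -2.75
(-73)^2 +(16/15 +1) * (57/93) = 79954/15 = 5330.27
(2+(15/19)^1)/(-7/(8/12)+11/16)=-848/2983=-0.28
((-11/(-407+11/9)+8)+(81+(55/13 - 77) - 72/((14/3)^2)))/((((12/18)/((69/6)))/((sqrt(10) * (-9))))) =-1700974269 * sqrt(10)/845936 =-6358.58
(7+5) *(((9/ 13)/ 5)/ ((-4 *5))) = -27/ 325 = -0.08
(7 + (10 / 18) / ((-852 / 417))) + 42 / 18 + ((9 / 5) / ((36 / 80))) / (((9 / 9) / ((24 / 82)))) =1072289 / 104796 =10.23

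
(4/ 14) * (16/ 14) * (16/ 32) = 8/ 49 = 0.16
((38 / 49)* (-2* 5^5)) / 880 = -11875 / 2156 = -5.51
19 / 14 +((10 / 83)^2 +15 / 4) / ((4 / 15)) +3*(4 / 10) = 64325923 / 3857840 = 16.67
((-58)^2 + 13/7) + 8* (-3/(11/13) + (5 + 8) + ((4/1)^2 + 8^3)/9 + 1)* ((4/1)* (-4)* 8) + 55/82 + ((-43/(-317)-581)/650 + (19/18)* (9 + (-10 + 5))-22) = -394782102961717/5854498650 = -67432.26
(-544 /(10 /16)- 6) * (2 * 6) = -52584 /5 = -10516.80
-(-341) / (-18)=-341 / 18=-18.94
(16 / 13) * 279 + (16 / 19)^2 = 1614832 / 4693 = 344.09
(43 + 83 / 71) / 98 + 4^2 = 16.45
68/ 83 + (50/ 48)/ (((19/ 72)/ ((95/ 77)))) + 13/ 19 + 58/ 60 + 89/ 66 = 15826028/ 1821435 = 8.69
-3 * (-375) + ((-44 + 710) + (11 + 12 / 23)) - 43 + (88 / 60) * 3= 202851 / 115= 1763.92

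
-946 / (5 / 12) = -11352 / 5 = -2270.40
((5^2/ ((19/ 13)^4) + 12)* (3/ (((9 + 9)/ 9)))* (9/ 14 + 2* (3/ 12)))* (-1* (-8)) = 31239456/ 130321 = 239.71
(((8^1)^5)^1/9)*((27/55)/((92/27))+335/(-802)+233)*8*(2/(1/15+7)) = 10315710660608/5377009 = 1918484.92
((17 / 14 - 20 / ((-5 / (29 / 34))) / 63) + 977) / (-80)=-2095451 / 171360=-12.23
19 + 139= 158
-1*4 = -4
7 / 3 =2.33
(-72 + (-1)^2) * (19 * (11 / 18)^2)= -163229 / 324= -503.79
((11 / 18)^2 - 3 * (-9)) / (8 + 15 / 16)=35476 / 11583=3.06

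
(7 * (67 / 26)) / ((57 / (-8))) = -1876 / 741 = -2.53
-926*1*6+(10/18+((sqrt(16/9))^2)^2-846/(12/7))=-979417/162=-6045.78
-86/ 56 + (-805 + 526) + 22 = -7239/ 28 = -258.54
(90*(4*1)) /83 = 360 /83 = 4.34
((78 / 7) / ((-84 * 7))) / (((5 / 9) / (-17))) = 0.58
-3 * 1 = -3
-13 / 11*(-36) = 468 / 11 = 42.55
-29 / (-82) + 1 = 111 / 82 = 1.35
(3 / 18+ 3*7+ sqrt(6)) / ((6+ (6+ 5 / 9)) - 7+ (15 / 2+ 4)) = 18*sqrt(6) / 307+ 381 / 307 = 1.38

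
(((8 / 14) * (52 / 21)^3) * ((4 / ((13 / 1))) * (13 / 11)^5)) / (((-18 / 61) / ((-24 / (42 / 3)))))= 35.75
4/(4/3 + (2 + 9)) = 12/37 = 0.32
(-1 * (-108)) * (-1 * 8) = -864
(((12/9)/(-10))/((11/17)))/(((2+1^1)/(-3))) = 34/165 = 0.21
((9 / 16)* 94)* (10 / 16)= 2115 / 64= 33.05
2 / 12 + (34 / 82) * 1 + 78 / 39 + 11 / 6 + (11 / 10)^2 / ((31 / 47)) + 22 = 3590467 / 127100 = 28.25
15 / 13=1.15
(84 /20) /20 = 21 /100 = 0.21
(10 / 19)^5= 100000 / 2476099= 0.04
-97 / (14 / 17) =-1649 / 14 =-117.79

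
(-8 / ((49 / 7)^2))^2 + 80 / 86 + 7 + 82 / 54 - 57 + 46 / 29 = -3713625581 / 80839269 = -45.94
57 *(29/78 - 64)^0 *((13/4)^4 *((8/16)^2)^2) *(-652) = -265360251/1024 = -259140.87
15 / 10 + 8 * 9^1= 73.50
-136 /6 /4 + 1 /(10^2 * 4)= -6797 /1200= -5.66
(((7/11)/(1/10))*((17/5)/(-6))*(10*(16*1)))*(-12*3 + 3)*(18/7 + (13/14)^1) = 66640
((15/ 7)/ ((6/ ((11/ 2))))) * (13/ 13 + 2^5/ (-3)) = -1595/ 84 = -18.99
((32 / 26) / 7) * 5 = 80 / 91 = 0.88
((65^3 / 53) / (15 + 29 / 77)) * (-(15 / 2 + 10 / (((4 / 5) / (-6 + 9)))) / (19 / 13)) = -12370483125 / 1192288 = -10375.42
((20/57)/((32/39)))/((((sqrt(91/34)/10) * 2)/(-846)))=-1105.68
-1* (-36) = 36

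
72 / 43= 1.67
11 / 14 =0.79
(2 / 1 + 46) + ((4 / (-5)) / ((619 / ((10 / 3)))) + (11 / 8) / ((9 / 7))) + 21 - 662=-591.93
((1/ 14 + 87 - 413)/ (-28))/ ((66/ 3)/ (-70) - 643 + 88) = -22815/ 1088416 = -0.02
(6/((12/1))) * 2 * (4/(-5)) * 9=-7.20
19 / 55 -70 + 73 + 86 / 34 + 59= 60658 / 935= 64.87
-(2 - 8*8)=62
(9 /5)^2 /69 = 27 /575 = 0.05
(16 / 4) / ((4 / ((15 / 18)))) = 5 / 6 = 0.83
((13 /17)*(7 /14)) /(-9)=-13 /306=-0.04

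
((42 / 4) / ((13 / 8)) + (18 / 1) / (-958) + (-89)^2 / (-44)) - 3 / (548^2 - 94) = -2379606246079 / 13708989580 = -173.58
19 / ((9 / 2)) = 38 / 9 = 4.22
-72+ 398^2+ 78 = 158410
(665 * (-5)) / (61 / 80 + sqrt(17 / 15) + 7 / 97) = 29491686000 / 4640309 - 40044704000 * sqrt(255) / 78885253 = -1750.69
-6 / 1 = -6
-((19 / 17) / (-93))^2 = -361 / 2499561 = -0.00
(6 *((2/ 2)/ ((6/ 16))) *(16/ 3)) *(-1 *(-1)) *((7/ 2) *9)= 2688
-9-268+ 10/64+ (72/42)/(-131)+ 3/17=-138021447/498848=-276.68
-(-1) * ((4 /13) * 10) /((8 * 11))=5 /143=0.03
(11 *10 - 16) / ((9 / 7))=658 / 9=73.11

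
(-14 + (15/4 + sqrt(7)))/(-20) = 41/80 -sqrt(7)/20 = 0.38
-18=-18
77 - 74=3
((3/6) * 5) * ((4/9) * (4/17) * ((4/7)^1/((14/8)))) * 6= 1280/2499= 0.51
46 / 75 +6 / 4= 317 / 150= 2.11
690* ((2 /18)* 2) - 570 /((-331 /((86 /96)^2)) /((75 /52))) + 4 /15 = 1713965323 /11015680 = 155.59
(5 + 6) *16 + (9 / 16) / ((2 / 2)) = 2825 / 16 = 176.56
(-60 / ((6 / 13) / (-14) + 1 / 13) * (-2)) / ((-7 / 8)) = -3120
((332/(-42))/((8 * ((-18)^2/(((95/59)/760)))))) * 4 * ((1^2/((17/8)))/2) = -83/13648824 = -0.00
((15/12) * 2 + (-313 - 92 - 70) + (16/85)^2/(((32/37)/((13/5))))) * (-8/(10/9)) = 614347722/180625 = 3401.23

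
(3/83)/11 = 3/913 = 0.00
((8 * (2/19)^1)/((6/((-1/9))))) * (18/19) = -16/1083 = -0.01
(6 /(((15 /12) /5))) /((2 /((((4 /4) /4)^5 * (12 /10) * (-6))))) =-27 /320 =-0.08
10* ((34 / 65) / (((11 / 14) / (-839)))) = -798728 / 143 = -5585.51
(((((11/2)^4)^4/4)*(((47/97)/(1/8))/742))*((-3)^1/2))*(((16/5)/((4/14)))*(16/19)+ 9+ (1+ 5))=-15037554544882488981021/448104366080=-33558152259.11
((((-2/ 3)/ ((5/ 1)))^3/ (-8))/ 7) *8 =8/ 23625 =0.00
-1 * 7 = -7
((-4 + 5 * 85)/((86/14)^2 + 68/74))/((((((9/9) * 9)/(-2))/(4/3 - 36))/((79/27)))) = 245.50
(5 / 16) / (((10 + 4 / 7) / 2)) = 35 / 592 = 0.06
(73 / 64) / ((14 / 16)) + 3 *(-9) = -1439 / 56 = -25.70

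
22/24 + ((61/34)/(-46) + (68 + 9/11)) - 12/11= 1770419/25806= 68.60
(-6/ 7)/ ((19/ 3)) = -18/ 133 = -0.14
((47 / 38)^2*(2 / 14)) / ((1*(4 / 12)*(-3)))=-2209 / 10108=-0.22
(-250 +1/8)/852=-1999/6816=-0.29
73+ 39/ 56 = 4127/ 56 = 73.70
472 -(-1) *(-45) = 427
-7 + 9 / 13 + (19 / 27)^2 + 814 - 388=3982117 / 9477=420.19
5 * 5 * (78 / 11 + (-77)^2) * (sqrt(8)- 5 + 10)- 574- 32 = 3264850 * sqrt(2) / 11 + 8155459 / 11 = 1161150.38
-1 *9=-9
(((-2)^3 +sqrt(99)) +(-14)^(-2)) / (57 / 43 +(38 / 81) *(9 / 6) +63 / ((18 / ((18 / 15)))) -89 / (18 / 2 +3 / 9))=9096435 / 3761989 -487620 *sqrt(11) / 537427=-0.59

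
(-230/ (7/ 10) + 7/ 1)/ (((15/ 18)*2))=-6753/ 35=-192.94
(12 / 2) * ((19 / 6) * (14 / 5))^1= 266 / 5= 53.20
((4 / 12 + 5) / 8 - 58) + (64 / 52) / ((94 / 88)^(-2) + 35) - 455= -527802733 / 1030263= -512.30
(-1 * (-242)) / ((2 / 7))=847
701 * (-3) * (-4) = 8412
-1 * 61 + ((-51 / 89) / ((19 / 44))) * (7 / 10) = -523609 / 8455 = -61.93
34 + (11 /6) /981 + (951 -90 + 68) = 5668229 /5886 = 963.00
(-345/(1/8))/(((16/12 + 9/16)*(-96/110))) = 151800/91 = 1668.13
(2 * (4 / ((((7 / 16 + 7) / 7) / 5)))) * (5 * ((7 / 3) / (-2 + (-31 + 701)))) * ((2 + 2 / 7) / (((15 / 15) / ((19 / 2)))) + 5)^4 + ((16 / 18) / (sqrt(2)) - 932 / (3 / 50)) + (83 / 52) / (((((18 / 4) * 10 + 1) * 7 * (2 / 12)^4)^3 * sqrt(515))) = 319341.42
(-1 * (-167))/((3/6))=334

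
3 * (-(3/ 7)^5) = -729/ 16807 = -0.04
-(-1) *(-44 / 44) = -1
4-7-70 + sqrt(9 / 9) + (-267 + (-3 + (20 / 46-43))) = -8845 / 23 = -384.57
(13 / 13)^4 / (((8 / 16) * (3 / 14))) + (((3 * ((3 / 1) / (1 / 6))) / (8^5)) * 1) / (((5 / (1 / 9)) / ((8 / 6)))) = 573443 / 61440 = 9.33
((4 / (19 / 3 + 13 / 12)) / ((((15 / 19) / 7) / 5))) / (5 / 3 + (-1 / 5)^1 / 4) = 127680 / 8633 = 14.79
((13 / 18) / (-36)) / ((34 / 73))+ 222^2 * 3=3257474315 / 22032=147851.96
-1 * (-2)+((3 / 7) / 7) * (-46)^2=6446 / 49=131.55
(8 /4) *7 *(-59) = -826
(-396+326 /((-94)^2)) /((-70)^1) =349873 /61852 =5.66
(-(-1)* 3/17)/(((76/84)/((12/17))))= 756/5491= 0.14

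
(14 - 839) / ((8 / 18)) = -7425 / 4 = -1856.25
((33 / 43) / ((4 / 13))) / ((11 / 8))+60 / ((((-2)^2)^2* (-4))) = 603 / 688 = 0.88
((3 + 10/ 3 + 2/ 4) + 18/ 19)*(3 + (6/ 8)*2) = 35.01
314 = 314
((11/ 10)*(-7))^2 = 59.29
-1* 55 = -55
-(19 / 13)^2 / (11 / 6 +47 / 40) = -120 / 169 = -0.71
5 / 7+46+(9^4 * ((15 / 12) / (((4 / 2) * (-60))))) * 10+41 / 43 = -3061867 / 4816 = -635.77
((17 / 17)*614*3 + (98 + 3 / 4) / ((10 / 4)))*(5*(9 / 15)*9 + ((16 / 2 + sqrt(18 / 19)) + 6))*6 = 33867*sqrt(38) / 19 + 462849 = 473836.91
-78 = -78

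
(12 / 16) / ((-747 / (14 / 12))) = -7 / 5976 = -0.00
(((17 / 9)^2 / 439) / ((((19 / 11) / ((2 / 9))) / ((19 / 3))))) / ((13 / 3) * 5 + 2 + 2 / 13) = 82654 / 297308799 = 0.00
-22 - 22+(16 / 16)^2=-43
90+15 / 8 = 735 / 8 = 91.88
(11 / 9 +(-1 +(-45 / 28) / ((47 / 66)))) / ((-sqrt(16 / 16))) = 12049 / 5922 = 2.03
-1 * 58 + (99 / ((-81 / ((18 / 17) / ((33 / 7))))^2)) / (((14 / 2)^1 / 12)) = -4978202 / 85833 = -58.00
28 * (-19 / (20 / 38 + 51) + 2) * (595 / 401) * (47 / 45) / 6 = 125048294 / 10599633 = 11.80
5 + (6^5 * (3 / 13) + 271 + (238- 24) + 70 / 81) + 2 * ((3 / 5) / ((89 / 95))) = 2286.61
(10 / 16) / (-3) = -5 / 24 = -0.21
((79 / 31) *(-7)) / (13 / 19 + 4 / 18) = -94563 / 4805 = -19.68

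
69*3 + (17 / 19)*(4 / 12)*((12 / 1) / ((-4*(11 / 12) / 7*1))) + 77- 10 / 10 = 57719 / 209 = 276.17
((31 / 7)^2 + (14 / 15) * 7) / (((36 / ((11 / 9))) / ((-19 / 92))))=-0.18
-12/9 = -4/3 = -1.33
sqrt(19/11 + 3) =2 * sqrt(143)/11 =2.17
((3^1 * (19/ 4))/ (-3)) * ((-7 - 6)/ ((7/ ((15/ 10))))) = 741/ 56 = 13.23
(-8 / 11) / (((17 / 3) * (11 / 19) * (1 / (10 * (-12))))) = 26.60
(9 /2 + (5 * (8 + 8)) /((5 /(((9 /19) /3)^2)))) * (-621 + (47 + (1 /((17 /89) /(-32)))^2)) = 14051118033 /104329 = 134680.85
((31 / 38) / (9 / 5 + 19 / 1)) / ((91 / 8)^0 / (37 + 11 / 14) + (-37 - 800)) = -81995 / 1749783568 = -0.00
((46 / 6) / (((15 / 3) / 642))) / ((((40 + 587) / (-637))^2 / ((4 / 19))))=213.91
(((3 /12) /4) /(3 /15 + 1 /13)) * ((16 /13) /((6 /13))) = 65 /108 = 0.60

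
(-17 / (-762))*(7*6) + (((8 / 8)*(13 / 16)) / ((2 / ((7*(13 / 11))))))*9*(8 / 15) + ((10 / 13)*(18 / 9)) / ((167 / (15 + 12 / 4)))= 1045414813 / 60657740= 17.23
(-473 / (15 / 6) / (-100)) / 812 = 473 / 203000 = 0.00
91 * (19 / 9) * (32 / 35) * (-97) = -766688 / 45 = -17037.51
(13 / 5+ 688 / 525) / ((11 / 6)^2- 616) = -0.01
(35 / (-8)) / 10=-7 / 16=-0.44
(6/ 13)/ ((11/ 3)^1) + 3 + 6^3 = 31335/ 143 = 219.13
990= 990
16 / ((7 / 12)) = 192 / 7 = 27.43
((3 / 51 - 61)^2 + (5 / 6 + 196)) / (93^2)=6781085 / 14997366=0.45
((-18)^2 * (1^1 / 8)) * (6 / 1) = 243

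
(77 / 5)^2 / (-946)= -539 / 2150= -0.25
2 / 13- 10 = -128 / 13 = -9.85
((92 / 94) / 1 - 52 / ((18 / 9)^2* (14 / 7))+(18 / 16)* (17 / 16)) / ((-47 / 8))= 26025 / 35344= 0.74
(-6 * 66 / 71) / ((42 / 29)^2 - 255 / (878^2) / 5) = -85577374608 / 32181850145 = -2.66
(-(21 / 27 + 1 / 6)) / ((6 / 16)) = -68 / 27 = -2.52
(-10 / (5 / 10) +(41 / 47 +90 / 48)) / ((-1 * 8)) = 6487 / 3008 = 2.16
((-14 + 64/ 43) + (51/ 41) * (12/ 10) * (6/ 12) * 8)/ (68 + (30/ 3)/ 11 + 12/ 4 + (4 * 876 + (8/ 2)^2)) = -634238/ 348289465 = -0.00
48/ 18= 8/ 3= 2.67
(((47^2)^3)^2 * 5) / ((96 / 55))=31952657854960859016275 / 96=332840185989175614752.86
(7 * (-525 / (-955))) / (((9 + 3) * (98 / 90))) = 225 / 764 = 0.29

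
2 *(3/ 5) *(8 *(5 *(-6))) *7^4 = -691488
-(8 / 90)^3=-64 / 91125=-0.00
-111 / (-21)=37 / 7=5.29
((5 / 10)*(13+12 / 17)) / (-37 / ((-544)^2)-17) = -2028032 / 5030949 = -0.40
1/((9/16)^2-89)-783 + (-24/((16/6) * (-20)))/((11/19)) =-782.23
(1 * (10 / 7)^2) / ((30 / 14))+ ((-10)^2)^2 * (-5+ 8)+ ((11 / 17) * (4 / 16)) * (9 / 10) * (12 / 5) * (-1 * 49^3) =-198259813 / 17850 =-11106.99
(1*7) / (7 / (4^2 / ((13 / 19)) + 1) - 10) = -2219 / 3079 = -0.72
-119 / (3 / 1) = -119 / 3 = -39.67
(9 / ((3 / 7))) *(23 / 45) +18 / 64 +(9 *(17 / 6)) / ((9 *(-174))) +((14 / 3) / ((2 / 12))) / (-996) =38023547 / 3466080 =10.97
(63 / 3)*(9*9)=1701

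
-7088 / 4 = -1772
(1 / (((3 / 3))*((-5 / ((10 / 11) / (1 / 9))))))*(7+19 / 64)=-4203 / 352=-11.94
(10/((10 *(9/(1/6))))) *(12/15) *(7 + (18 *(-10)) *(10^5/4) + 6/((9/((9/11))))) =-98999834/1485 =-66666.55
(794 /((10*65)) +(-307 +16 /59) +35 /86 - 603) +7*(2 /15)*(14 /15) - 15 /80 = -107739035143 /118731600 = -907.42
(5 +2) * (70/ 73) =490/ 73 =6.71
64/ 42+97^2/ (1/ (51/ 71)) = 6760.10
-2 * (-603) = 1206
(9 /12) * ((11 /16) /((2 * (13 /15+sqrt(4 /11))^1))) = 70785 /122752- 7425 * sqrt(11) /61376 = 0.18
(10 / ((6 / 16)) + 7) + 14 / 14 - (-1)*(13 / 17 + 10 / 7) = 13159 / 357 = 36.86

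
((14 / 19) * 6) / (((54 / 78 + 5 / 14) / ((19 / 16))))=1911 / 382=5.00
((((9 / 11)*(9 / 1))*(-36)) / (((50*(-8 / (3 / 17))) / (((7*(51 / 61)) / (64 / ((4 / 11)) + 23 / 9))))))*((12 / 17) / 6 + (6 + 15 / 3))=78121827 / 1833104900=0.04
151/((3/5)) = 755/3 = 251.67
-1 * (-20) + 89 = 109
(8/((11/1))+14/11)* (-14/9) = -28/9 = -3.11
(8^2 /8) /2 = 4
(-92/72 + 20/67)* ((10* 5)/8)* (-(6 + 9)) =147625/1608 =91.81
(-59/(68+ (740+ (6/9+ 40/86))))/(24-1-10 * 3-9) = 7611/1670048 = 0.00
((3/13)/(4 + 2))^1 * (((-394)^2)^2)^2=290361999865470382208/13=22335538451190029400.62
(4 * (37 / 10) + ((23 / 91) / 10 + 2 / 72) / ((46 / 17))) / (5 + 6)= 11166277 / 8288280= 1.35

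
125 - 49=76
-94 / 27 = -3.48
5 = 5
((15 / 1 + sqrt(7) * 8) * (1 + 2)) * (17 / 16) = 765 / 16 + 51 * sqrt(7) / 2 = 115.28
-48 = -48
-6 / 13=-0.46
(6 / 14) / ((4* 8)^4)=3 / 7340032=0.00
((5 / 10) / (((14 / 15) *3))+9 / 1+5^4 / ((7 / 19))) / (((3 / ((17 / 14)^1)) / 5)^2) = 115014775 / 16464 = 6985.83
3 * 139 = 417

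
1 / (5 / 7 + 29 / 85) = 0.95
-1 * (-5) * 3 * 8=120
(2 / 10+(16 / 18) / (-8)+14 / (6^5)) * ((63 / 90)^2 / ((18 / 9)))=86387 / 3888000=0.02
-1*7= -7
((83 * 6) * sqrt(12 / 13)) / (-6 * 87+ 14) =-249 * sqrt(39) / 1651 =-0.94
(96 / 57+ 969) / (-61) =-18443 / 1159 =-15.91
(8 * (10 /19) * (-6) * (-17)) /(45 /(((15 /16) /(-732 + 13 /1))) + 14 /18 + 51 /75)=-229500 /18441571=-0.01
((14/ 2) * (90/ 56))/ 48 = 15/ 64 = 0.23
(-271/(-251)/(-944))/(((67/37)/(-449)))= 4502123/15875248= 0.28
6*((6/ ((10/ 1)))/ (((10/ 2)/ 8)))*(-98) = -14112/ 25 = -564.48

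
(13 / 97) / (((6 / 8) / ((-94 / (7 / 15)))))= -24440 / 679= -35.99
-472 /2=-236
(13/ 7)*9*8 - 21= 789/ 7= 112.71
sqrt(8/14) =2 * sqrt(7)/7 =0.76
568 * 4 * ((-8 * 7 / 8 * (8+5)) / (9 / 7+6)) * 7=-10130848 / 51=-198644.08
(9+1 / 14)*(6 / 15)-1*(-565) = 19902 / 35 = 568.63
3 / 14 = 0.21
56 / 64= 7 / 8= 0.88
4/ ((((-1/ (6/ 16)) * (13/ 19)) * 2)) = -57/ 52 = -1.10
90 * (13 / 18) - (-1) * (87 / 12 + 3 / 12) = 145 / 2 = 72.50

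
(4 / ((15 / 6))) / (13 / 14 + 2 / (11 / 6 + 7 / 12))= 3248 / 3565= 0.91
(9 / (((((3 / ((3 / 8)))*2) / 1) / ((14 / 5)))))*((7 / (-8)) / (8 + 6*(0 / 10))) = -441 / 2560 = -0.17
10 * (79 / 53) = 790 / 53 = 14.91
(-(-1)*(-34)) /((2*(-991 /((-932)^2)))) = 14900.71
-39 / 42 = -13 / 14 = -0.93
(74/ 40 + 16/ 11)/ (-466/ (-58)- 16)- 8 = -427643/ 50820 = -8.41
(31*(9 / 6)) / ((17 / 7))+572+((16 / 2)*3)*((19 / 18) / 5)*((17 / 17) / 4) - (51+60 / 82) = 11305661 / 20910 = 540.68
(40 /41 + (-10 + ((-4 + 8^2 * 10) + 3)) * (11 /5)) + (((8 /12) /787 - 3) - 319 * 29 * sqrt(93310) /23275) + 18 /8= 2679502901 /1936020 - 9251 * sqrt(93310) /23275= 1262.61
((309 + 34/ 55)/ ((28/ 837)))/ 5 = 14253273/ 7700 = 1851.07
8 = 8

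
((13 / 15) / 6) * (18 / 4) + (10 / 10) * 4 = 4.65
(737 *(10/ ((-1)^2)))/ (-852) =-8.65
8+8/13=112/13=8.62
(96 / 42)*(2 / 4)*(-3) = -24 / 7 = -3.43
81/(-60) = -27/20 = -1.35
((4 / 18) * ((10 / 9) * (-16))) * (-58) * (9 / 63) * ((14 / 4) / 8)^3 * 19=134995 / 2592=52.08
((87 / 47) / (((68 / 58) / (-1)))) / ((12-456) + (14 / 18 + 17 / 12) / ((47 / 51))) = 15138 / 4234241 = 0.00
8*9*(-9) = -648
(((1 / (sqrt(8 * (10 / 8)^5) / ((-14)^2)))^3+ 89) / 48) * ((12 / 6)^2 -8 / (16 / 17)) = -5860.01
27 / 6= 9 / 2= 4.50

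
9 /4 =2.25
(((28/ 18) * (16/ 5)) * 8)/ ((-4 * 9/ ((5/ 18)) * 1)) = -0.31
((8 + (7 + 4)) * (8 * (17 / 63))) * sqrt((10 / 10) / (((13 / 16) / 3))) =10336 * sqrt(39) / 819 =78.81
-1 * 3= -3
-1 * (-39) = 39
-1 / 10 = -0.10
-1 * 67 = -67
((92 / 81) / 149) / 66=46 / 398277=0.00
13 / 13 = 1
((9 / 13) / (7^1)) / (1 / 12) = 108 / 91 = 1.19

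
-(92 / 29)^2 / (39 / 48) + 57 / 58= -249359 / 21866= -11.40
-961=-961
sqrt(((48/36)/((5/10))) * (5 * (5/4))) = 5 * sqrt(6)/3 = 4.08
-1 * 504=-504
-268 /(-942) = 134 /471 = 0.28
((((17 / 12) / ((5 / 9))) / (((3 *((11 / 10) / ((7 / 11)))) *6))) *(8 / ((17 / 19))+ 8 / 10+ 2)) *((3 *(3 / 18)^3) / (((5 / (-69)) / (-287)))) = 23057293 / 435600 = 52.93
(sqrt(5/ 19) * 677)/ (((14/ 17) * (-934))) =-11509 * sqrt(95)/ 248444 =-0.45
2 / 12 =1 / 6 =0.17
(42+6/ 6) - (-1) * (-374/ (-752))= 16355/ 376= 43.50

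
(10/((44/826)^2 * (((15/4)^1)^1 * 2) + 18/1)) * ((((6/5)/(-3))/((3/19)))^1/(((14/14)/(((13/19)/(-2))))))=2217397/4610808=0.48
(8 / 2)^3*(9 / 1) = 576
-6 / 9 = -2 / 3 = -0.67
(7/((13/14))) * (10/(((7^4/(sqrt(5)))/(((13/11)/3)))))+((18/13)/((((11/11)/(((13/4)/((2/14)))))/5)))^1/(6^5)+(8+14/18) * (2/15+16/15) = 20 * sqrt(5)/1617+91183/8640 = 10.58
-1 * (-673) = 673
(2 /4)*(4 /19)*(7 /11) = 14 /209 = 0.07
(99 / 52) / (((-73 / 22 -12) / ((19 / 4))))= -20691 / 35048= -0.59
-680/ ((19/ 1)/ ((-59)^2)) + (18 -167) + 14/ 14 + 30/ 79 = -187220898/ 1501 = -124730.78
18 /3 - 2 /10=5.80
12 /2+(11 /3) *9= 39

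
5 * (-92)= -460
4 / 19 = 0.21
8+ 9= 17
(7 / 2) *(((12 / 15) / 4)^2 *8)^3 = 1792 / 15625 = 0.11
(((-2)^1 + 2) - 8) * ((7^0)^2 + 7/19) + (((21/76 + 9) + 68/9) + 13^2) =174.88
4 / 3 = 1.33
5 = 5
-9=-9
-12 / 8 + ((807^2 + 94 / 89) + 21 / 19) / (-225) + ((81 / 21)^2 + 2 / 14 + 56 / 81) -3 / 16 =-7732880889809 / 2684631600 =-2880.43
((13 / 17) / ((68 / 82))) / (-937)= -533 / 541586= -0.00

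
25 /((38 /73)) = 1825 /38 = 48.03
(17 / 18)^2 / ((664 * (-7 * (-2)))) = 289 / 3011904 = 0.00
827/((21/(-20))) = -16540/21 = -787.62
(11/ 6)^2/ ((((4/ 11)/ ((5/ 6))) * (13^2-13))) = 6655/ 134784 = 0.05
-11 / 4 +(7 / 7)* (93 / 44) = -7 / 11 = -0.64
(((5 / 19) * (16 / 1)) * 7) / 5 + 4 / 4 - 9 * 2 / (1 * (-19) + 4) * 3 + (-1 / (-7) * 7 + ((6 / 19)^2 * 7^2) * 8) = 91308 / 1805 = 50.59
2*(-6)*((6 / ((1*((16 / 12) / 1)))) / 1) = -54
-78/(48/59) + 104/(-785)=-602927/6280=-96.01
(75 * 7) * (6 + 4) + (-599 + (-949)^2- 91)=905161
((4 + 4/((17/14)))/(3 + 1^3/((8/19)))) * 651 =645792/731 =883.44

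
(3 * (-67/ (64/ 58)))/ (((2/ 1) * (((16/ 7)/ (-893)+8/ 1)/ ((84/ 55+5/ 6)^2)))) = -7370504485813/ 116141414400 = -63.46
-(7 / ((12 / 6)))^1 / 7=-1 / 2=-0.50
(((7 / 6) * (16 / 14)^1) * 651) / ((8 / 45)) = 9765 / 2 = 4882.50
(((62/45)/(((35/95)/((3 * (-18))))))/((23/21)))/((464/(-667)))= 5301/20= 265.05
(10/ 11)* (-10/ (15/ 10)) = -200/ 33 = -6.06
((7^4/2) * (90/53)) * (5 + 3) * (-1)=-864360/53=-16308.68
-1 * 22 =-22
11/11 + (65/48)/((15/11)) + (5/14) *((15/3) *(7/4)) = 737/144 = 5.12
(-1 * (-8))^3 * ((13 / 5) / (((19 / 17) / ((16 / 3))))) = 1810432 / 285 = 6352.39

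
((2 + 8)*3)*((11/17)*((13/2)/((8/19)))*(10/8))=203775/544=374.59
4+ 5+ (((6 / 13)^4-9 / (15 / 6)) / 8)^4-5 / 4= 829266404040818152767361 / 106466657469308774560000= 7.79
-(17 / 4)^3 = -4913 / 64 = -76.77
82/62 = 41/31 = 1.32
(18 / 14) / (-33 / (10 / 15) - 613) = -18 / 9275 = -0.00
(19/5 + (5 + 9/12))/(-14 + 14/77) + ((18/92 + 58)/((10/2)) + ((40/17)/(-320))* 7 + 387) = 94591149/237728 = 397.90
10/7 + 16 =122/7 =17.43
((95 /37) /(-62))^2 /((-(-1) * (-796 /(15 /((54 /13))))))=-0.00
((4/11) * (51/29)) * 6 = 1224/319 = 3.84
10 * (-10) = -100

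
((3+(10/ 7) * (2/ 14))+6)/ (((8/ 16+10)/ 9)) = 7.89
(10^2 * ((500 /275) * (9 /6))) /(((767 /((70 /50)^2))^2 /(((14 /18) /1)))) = 134456 /97067685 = 0.00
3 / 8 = 0.38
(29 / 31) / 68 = 29 / 2108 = 0.01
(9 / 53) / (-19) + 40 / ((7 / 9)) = 51.42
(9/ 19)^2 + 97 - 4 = 33654/ 361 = 93.22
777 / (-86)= -777 / 86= -9.03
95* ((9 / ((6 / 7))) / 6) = 665 / 4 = 166.25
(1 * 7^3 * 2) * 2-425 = 947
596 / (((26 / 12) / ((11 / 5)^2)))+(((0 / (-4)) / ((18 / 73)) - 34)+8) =424246 / 325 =1305.37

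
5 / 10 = 1 / 2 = 0.50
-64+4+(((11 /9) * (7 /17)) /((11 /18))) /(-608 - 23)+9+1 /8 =-4366001 /85816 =-50.88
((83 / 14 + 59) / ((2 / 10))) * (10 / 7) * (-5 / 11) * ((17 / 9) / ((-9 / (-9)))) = -214625 / 539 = -398.19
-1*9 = -9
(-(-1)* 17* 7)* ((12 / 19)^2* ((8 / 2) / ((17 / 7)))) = 28224 / 361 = 78.18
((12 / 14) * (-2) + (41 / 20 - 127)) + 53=-10313 / 140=-73.66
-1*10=-10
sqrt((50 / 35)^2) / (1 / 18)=180 / 7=25.71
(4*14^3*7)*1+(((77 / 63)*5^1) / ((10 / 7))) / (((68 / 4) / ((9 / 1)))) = 2612365 / 34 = 76834.26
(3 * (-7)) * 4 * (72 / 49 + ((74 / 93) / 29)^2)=-2095930288 / 16972221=-123.49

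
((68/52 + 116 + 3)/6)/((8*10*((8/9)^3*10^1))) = 95013/2662400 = 0.04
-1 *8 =-8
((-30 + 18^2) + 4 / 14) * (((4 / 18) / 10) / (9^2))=412 / 5103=0.08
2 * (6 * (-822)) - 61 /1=-9925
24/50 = 12/25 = 0.48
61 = 61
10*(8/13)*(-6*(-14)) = 6720/13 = 516.92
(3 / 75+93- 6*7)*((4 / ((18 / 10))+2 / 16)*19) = 1024309 / 450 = 2276.24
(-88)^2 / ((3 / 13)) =100672 / 3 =33557.33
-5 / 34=-0.15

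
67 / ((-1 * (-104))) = 67 / 104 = 0.64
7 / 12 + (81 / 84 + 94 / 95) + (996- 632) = 1462483 / 3990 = 366.54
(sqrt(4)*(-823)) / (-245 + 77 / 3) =2469 / 329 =7.50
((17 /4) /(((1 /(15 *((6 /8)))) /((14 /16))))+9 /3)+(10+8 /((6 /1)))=21569 /384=56.17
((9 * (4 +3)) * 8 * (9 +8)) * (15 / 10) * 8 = 102816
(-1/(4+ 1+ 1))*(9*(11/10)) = -33/20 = -1.65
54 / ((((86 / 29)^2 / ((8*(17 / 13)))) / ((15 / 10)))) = 2316114 / 24037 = 96.36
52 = 52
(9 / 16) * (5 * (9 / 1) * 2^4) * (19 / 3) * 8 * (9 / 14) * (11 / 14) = 507870 / 49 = 10364.69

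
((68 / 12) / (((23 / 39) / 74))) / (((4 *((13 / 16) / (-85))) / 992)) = -424298240 / 23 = -18447749.57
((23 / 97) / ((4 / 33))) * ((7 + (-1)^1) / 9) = 253 / 194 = 1.30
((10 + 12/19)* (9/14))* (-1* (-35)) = 4545/19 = 239.21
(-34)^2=1156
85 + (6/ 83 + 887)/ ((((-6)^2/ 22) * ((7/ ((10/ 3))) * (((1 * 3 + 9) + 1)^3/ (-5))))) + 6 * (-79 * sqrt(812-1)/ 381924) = 2909221390/ 34464339-79 * sqrt(811)/ 63654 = 84.38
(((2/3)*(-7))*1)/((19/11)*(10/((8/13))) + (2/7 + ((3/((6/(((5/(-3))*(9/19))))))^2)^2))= -2247776608/13668813891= -0.16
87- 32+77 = 132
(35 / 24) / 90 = 7 / 432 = 0.02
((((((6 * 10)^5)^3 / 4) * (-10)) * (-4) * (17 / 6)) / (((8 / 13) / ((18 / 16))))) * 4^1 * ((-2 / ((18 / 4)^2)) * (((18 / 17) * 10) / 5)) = -20374682664960000000000000000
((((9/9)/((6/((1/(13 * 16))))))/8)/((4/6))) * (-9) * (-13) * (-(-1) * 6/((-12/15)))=-0.13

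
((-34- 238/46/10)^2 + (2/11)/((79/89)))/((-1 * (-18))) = 6086722861/91940200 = 66.20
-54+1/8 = -431/8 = -53.88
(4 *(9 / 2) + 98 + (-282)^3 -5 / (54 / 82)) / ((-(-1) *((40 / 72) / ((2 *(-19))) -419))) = 23008726742 / 429909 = 53519.99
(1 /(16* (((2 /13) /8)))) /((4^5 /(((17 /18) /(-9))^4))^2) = 0.00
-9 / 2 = -4.50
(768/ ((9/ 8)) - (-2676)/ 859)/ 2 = 883630/ 2577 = 342.89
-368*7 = -2576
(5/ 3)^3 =125/ 27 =4.63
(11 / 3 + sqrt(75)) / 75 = 11 / 225 + sqrt(3) / 15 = 0.16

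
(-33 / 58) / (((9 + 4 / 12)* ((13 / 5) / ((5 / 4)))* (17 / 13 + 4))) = -825 / 149408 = -0.01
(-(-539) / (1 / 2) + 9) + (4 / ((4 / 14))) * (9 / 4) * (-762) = -22916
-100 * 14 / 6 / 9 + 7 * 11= 1379 / 27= 51.07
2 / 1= 2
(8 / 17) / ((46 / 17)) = 4 / 23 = 0.17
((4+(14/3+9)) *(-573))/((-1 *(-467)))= -10123/467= -21.68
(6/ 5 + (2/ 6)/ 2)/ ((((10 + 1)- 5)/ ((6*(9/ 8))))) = 123/ 80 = 1.54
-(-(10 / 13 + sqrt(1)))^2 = -529 / 169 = -3.13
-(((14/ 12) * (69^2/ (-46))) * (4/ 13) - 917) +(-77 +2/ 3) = 34235/ 39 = 877.82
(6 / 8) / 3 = 0.25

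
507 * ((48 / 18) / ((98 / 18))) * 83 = 1009944 / 49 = 20611.10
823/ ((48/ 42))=5761/ 8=720.12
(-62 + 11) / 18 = -17 / 6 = -2.83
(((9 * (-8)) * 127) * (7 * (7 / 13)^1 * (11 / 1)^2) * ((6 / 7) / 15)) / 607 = -392.60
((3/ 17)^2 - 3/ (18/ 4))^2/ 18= 303601/ 13530402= 0.02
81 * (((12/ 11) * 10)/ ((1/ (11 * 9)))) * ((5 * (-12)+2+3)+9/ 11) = -52138080/ 11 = -4739825.45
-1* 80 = -80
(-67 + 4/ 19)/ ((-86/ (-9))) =-11421/ 1634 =-6.99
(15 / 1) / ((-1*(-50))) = 3 / 10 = 0.30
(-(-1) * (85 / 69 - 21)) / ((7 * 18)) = -682 / 4347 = -0.16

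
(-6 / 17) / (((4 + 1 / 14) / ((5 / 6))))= -70 / 969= -0.07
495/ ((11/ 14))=630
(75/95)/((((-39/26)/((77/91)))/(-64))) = 7040/247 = 28.50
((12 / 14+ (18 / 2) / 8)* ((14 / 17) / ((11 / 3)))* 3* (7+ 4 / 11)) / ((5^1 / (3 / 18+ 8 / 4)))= 350649 / 82280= 4.26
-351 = -351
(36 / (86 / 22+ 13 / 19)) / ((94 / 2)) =627 / 3760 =0.17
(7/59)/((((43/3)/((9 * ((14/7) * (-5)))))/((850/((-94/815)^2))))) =-266769365625/5604233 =-47601.41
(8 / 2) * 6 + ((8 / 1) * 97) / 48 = 241 / 6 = 40.17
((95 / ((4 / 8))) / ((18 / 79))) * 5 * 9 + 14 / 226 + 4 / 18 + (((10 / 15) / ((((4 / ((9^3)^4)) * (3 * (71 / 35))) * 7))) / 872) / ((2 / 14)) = 1121734338592691 / 125929008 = 8907672.32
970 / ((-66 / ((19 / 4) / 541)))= -9215 / 71412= -0.13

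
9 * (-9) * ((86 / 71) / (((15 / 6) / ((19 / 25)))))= -264708 / 8875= -29.83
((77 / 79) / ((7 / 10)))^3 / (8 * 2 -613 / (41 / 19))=-54571000 / 5418991649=-0.01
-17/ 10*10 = -17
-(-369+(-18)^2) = 45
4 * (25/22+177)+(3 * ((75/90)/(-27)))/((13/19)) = 5501231/7722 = 712.41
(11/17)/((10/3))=33/170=0.19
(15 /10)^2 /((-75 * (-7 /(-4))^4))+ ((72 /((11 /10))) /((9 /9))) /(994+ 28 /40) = 1198752 /19147975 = 0.06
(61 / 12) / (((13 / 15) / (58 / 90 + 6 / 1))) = 1403 / 36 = 38.97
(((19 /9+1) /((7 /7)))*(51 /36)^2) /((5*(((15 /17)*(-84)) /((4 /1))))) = -4913 /72900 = -0.07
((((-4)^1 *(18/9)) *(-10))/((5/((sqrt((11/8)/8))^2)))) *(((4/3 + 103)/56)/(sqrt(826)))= 3443 *sqrt(826)/555072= 0.18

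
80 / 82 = 40 / 41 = 0.98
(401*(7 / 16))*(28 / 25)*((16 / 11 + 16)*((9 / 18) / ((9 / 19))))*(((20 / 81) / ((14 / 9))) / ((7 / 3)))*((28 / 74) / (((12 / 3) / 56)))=23893184 / 18315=1304.57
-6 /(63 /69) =-46 /7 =-6.57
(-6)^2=36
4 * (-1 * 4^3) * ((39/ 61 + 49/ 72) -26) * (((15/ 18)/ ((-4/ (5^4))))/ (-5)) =270987500/ 1647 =164534.00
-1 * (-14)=14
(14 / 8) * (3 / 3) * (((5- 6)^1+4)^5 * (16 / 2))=3402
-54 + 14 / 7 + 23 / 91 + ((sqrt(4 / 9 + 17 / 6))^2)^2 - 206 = -7282649 / 29484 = -247.00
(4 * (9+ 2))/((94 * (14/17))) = 187/329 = 0.57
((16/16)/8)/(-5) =-1/40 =-0.02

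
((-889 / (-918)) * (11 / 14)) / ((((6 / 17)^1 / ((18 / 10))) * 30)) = 1397 / 10800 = 0.13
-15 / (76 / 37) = -555 / 76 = -7.30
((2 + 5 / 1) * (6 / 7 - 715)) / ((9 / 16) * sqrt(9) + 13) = -79984 / 235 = -340.36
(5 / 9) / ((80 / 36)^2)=9 / 80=0.11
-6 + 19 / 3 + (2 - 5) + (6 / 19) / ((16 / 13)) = -1099 / 456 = -2.41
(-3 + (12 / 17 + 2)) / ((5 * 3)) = -1 / 51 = -0.02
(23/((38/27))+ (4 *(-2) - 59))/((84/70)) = -9625/228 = -42.21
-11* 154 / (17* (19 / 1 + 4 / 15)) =-25410 / 4913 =-5.17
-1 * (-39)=39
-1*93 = -93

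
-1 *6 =-6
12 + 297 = 309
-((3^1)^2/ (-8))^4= -6561/ 4096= -1.60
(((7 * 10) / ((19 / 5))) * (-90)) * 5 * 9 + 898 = -1400438 / 19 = -73707.26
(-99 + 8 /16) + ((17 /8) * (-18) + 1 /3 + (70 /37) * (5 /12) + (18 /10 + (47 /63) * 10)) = -5891279 /46620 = -126.37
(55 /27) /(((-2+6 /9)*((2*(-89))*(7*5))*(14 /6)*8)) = 11 /837312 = 0.00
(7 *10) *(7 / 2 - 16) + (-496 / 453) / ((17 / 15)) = -2248605 / 2567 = -875.97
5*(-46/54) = -115/27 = -4.26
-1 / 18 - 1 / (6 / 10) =-31 / 18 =-1.72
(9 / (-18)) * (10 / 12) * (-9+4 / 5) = 41 / 12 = 3.42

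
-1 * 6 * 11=-66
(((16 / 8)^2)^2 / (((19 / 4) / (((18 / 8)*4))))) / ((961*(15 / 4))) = 768 / 91295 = 0.01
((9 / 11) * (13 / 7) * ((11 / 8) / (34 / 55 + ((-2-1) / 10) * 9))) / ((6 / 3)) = -6435 / 12824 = -0.50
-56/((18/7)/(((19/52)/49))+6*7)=-76/525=-0.14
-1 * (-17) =17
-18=-18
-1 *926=-926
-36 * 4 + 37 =-107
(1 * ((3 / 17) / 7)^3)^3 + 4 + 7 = 52639934194369241152 / 4785448563124474679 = 11.00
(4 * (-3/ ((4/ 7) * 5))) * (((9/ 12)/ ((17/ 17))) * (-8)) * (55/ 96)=231/ 16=14.44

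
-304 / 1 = -304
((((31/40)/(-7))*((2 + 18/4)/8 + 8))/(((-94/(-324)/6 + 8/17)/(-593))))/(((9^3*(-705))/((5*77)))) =-3437621/4116000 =-0.84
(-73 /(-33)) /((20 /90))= 219 /22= 9.95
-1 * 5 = -5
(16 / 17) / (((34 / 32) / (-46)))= -11776 / 289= -40.75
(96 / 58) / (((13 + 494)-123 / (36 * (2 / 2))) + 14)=576 / 180119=0.00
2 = 2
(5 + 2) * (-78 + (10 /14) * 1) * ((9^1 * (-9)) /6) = 14607 /2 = 7303.50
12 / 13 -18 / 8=-69 / 52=-1.33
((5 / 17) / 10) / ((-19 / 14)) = -7 / 323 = -0.02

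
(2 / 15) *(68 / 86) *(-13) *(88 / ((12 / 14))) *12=-1089088 / 645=-1688.51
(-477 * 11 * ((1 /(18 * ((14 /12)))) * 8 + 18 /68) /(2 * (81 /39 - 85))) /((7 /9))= 8575983 /326536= 26.26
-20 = -20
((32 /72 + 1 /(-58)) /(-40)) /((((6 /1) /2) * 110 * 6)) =-223 /41342400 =-0.00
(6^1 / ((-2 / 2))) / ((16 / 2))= -3 / 4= -0.75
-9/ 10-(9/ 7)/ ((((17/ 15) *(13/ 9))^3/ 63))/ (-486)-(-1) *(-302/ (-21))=15321766808/ 1133355405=13.52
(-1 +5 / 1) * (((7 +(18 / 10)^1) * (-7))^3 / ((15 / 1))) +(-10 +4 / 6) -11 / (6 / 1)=-233786771 / 3750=-62343.14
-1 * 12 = -12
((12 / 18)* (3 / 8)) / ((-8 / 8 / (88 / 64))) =-11 / 32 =-0.34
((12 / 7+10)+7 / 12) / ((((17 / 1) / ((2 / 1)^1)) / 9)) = 3099 / 238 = 13.02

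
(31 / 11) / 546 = 31 / 6006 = 0.01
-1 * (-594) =594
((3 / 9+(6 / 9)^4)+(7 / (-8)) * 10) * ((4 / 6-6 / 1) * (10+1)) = 117172 / 243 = 482.19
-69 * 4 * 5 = -1380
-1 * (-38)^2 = -1444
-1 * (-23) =23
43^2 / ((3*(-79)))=-1849 / 237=-7.80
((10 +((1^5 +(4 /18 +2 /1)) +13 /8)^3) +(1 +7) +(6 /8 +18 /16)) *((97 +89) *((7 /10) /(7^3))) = 1547732443 /30481920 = 50.78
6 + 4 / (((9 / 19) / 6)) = 170 / 3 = 56.67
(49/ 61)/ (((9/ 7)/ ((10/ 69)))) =3430/ 37881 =0.09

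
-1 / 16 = -0.06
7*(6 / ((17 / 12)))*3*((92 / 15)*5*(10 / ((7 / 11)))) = 728640 / 17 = 42861.18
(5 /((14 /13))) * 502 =2330.71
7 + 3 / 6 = 15 / 2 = 7.50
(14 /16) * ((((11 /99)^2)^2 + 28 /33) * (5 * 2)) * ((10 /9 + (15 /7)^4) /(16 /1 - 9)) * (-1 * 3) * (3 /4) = -52.98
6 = 6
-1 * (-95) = 95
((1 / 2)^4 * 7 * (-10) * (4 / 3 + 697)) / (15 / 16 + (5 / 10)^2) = -146650 / 57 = -2572.81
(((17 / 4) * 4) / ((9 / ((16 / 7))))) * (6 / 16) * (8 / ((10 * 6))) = 68 / 315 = 0.22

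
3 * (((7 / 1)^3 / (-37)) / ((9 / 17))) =-5831 / 111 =-52.53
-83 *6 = -498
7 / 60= 0.12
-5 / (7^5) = -5 / 16807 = -0.00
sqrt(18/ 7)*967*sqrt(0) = 0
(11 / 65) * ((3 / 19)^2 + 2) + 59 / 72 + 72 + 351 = 716613427 / 1689480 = 424.16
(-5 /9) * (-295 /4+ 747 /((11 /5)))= -58475 /396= -147.66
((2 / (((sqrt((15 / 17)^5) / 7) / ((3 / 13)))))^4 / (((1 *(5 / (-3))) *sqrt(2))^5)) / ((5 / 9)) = -29042408129868294 *sqrt(2) / 4358062744140625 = -9.42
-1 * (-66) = 66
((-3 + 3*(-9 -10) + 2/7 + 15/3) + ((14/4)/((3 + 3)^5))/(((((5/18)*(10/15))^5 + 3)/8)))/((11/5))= -94215596245/3788386448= -24.87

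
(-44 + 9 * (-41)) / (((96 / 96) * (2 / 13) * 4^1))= -5369 / 8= -671.12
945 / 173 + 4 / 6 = 3181 / 519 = 6.13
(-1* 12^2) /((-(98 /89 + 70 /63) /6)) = 173016 /443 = 390.56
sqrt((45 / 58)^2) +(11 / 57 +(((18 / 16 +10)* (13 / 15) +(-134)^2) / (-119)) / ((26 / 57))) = -67511427299 / 204575280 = -330.01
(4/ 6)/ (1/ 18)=12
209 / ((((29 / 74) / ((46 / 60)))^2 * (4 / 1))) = 151358009 / 756900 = 199.97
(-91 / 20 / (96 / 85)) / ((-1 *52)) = 119 / 1536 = 0.08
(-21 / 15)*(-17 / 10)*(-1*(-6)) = 357 / 25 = 14.28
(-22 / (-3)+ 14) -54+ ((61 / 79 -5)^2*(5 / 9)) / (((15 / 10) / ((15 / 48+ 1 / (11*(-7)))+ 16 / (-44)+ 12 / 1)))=1202836177 / 25950078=46.35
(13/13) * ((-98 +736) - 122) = 516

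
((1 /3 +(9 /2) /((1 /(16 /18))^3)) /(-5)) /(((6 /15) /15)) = -26.20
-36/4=-9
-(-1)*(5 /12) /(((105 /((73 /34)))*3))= 73 /25704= 0.00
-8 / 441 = -0.02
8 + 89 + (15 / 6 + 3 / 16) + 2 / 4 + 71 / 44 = 17917 / 176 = 101.80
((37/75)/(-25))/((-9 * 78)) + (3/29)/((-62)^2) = 4036681/73365142500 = 0.00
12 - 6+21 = 27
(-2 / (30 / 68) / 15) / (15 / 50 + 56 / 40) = -8 / 45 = -0.18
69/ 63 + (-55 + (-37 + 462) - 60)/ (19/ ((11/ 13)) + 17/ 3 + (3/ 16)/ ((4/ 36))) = 3799277/ 330519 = 11.49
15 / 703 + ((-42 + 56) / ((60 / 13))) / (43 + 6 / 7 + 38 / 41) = 24144101 / 271069770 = 0.09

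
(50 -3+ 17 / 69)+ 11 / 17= 56179 / 1173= 47.89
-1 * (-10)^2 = -100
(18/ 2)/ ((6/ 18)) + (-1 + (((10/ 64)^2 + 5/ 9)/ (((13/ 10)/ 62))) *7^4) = 1989947227/ 29952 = 66437.87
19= 19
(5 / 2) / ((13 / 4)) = 10 / 13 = 0.77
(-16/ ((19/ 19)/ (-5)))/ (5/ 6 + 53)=480/ 323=1.49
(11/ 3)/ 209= 1/ 57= 0.02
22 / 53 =0.42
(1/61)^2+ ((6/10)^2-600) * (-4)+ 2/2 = 2399.56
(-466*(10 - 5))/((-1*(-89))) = -2330/89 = -26.18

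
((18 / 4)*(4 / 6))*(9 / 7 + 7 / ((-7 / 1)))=6 / 7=0.86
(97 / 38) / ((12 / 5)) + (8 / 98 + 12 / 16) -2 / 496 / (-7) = 328289 / 173166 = 1.90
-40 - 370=-410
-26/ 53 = -0.49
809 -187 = 622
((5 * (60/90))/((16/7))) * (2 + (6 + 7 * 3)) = 42.29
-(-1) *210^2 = 44100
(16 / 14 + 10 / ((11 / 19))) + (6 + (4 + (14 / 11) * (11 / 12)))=13667 / 462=29.58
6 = 6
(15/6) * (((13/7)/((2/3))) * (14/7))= 195/14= 13.93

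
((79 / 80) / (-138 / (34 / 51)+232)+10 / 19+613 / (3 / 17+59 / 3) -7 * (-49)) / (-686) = -3600040253 / 6595204000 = -0.55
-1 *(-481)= 481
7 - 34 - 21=-48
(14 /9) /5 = 14 /45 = 0.31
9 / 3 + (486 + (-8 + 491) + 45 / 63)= 6809 / 7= 972.71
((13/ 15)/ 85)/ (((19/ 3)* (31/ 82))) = 1066/ 250325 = 0.00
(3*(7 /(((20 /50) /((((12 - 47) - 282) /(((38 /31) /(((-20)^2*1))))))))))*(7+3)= -54307105.26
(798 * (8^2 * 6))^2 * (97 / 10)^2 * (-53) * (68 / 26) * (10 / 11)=-796042932570095616 / 715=-1113346758839294.57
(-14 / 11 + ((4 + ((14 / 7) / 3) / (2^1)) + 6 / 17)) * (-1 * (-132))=7660 / 17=450.59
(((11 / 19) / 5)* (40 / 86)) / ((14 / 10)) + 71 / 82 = 424089 / 468958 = 0.90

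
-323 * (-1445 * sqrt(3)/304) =24565 * sqrt(3)/16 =2659.24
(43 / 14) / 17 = 43 / 238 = 0.18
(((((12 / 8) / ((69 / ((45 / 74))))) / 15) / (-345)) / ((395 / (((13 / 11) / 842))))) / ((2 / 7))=-91 / 2864304990800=-0.00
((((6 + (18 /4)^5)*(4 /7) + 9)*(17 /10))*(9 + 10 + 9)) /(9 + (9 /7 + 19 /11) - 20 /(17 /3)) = 265901097 /44420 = 5986.07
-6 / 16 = -3 / 8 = -0.38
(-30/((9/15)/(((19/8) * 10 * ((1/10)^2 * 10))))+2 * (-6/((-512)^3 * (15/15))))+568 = 15074328579/33554432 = 449.25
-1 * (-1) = 1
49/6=8.17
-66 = -66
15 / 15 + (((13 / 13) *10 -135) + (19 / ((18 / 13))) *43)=8389 / 18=466.06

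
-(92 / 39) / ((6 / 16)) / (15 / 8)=-5888 / 1755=-3.35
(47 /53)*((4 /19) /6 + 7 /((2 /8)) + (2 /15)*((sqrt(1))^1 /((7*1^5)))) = 16544 /665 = 24.88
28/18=14/9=1.56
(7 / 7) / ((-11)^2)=1 / 121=0.01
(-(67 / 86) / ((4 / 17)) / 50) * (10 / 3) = -1139 / 5160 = -0.22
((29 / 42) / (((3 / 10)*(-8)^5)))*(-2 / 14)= 145 / 14450688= 0.00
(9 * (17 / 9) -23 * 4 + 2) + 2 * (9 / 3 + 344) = 621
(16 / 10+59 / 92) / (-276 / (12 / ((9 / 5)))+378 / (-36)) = -1031 / 23874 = -0.04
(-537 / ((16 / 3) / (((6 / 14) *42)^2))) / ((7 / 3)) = -391473 / 28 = -13981.18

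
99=99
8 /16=0.50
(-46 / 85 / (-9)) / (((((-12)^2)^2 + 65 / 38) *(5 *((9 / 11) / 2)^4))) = 409479488 / 19776338262225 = 0.00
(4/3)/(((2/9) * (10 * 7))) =3/35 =0.09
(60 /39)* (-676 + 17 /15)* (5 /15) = -40492 /117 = -346.09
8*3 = 24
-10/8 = -5/4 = -1.25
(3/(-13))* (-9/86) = 27/1118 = 0.02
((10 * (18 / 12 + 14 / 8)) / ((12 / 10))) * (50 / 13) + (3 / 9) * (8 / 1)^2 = 251 / 2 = 125.50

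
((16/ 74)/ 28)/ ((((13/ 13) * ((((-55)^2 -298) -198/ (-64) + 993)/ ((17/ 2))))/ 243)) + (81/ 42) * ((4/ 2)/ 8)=40025799/ 82285336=0.49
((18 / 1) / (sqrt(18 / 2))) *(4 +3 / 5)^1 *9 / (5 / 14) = 17388 / 25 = 695.52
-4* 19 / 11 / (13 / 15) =-1140 / 143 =-7.97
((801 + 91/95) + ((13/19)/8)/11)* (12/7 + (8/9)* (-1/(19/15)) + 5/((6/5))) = 4153.54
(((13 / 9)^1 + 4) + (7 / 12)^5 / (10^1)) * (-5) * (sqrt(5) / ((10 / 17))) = -230593559 * sqrt(5) / 4976640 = -103.61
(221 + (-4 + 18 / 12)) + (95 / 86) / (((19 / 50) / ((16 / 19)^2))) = 6847551 / 31046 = 220.56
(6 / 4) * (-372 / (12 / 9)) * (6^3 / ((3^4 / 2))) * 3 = -6696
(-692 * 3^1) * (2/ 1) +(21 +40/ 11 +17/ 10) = -4125.66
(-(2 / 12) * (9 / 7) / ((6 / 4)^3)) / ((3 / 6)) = -0.13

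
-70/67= -1.04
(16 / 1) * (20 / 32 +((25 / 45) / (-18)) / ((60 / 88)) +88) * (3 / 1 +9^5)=6779130232 / 81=83692965.83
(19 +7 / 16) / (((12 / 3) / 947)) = 294517 / 64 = 4601.83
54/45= 6/5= 1.20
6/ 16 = 3/ 8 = 0.38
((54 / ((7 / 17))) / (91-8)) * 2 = 3.16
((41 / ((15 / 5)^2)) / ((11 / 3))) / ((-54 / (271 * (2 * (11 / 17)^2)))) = -122221 / 23409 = -5.22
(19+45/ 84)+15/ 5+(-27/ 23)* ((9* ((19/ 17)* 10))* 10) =-12680879/ 10948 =-1158.28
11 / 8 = 1.38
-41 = -41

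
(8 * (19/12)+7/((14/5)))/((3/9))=91/2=45.50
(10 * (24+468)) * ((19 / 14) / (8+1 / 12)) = 560880 / 679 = 826.04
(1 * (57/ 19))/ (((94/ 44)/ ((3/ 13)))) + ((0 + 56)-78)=-13244/ 611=-21.68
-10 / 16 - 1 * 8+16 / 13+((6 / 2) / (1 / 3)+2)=375 / 104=3.61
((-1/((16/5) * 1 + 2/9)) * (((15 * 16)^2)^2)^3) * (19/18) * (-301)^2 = -11226217850540906250240000000000000/11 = -1020565259140082386385455000000000.00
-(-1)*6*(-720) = -4320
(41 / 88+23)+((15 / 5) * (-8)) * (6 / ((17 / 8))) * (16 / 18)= -55007 / 1496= -36.77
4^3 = 64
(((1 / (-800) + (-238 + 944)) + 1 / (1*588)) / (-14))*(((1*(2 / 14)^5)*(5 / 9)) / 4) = -83025653 / 199231522560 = -0.00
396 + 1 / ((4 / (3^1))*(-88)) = 139389 / 352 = 395.99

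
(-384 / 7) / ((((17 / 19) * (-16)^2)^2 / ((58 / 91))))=-31407 / 47127808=-0.00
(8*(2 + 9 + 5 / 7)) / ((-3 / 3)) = -93.71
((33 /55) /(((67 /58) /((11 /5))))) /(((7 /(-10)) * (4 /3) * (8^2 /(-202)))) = 289971 /75040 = 3.86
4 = 4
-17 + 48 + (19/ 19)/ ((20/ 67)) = 34.35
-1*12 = -12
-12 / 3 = -4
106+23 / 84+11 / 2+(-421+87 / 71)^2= 176322.53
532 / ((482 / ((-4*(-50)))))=53200 / 241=220.75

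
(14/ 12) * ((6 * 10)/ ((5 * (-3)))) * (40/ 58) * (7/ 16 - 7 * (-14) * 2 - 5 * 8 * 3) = -42805/ 174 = -246.01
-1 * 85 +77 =-8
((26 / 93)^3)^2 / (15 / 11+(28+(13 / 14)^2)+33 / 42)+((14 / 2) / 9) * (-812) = -27320088908015044708 / 43258410655583589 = -631.56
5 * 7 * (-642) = -22470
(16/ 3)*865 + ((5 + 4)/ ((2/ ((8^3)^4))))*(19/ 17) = 17626546018064/ 51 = 345618549373.80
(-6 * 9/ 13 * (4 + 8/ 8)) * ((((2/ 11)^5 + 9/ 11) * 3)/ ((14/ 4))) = -213517620/ 14655641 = -14.57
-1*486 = -486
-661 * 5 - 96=-3401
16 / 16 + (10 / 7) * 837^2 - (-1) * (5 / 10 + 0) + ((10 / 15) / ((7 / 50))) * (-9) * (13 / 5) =14009841 / 14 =1000702.93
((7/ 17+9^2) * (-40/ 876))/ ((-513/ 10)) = 138400/ 1909899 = 0.07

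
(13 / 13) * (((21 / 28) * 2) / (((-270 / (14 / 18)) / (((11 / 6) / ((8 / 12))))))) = -0.01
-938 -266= -1204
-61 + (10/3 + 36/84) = -1202/21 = -57.24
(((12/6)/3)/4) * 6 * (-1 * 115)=-115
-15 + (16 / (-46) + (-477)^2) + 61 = 5234217 / 23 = 227574.65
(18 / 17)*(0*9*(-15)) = 0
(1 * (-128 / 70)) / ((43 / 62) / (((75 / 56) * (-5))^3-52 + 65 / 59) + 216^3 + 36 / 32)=-57753493587456 / 318293399468490245905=-0.00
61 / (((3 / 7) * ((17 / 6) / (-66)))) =-56364 / 17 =-3315.53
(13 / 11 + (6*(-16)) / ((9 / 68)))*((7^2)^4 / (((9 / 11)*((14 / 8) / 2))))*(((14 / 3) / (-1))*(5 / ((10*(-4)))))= -275522898994 / 81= -3401517271.53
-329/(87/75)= -8225/29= -283.62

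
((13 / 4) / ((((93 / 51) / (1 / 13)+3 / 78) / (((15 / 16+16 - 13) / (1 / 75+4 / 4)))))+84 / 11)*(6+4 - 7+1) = 458665347 / 14038112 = 32.67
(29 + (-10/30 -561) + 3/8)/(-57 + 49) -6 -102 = -7969/192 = -41.51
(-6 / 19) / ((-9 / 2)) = 4 / 57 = 0.07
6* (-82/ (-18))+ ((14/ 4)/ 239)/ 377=14776913/ 540618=27.33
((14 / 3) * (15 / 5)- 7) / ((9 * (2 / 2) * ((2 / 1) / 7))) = 49 / 18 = 2.72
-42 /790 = -21 /395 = -0.05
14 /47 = 0.30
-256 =-256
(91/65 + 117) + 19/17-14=8969/85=105.52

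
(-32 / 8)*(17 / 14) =-34 / 7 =-4.86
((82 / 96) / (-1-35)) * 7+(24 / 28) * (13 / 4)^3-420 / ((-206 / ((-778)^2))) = 1537554657655 / 1245888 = 1234103.43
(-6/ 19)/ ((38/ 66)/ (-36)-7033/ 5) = 35640/ 158750681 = 0.00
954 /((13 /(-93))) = -88722 /13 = -6824.77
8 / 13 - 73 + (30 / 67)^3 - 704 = -776.29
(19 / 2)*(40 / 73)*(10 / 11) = 3800 / 803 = 4.73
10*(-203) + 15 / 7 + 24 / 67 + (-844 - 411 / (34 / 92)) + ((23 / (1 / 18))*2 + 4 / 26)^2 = 918756893213 / 1347437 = 681855.18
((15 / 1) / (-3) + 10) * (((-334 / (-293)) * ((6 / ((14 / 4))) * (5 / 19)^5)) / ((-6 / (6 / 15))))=-4175000 / 5078479049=-0.00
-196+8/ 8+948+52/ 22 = 8309/ 11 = 755.36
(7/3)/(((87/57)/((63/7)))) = 13.76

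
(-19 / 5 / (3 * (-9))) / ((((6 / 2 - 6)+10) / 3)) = 19 / 315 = 0.06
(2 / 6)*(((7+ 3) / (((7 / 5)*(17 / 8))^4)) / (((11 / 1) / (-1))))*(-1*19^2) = 9241600000 / 6617619393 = 1.40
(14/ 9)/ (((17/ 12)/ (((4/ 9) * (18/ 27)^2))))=896/ 4131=0.22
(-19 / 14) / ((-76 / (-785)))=-785 / 56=-14.02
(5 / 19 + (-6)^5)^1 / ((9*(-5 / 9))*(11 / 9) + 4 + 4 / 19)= 4091.23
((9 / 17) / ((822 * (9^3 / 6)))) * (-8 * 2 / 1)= -16 / 188649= -0.00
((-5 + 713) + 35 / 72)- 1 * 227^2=-3659077 / 72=-50820.51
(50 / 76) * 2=25 / 19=1.32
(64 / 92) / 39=16 / 897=0.02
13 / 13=1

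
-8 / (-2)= 4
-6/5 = -1.20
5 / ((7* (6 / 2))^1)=5 / 21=0.24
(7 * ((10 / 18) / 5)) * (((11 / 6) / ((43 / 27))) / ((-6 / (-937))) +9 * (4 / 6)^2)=142.93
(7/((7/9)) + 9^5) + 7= 59065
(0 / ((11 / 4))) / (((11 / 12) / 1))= 0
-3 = -3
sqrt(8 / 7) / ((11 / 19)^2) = 722* sqrt(14) / 847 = 3.19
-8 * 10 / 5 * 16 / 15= -256 / 15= -17.07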